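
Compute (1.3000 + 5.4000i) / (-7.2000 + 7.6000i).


Conjugate of z2 = -7.2000 - 7.6000i
Numerator: (1.3000 + 5.4000i)(-7.2000 - 7.6000i) = 31.6800 - 48.7600i
Denominator: (-7.2)^2 + 7.6^2 = 109.6
Result = (31.6800 - 48.7600i)/109.6

0.2891 - 0.4449i


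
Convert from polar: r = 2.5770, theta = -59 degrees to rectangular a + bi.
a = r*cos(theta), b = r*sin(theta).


a = 2.5770*cos(-59°) = 2.5770*0.51504 = 1.3273
b = 2.5770*sin(-59°) = 2.5770*(-0.85717) = -2.2089

1.3273 - 2.2089i


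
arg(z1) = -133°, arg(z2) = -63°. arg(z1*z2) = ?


arg(z1*z2) = -133° - 63° = -196°
Normalized to (-180°, 180°]: 164°

164°


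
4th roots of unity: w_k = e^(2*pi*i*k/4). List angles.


The 4th roots of unity are cis(360k/4°) for k=0..3
Angle step = 360/4 = 90°
Primitive root: cis(90°)
Primitive root = 0 + 1.0000i

4 roots at angles: 0°, 90°, 180°, 270°


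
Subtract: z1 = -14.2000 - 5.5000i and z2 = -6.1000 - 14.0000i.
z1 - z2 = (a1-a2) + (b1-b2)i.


Real: -14.2 + 6.1 = -8.1
Imag: -5.5 + 14 = 8.5

-8.1000 + 8.5000i


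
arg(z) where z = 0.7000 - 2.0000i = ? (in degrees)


Re = 0.7, Im = -2
arg = atan2(-2, 0.7) = -70.7100 degrees

arg(z) = -70.7100 degrees


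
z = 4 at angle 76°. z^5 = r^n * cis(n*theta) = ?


r^5 = 4^5 = 1024
n*theta = 5*76° = 380° = 20° (mod 360)
a = 1024*cos(20°) = 962.2452
b = 1024*sin(20°) = 350.2286

1024 cis(20°) = 962.2452 + 350.2286i


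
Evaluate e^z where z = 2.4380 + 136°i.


e^2.4380 = 11.4501
cos(136°) = -0.71934
sin(136°) = 0.69466
Real = 11.4501*(-0.71934) = -8.2365
Imag = 11.4501*0.69466 = 7.9539

-8.2365 + 7.9539i


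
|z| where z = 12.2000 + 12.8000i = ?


|z| = sqrt(12.2^2 + 12.8^2) = sqrt(148.84 + 163.84) = sqrt(312.68) = 17.6828

|z| = 17.6828


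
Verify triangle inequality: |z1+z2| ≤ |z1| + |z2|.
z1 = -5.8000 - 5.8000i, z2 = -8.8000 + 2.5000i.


|z1| = sqrt((-5.8)^2 + (-5.8)^2) = sqrt(67.28) = 8.2024
|z2| = sqrt((-8.8)^2 + 2.5^2) = sqrt(83.69) = 9.1482
z1+z2 = -14.6000 - 3.3000i
|z1+z2| = sqrt(224.05) = 14.9683
|z1|+|z2| = 8.2024 + 9.1482 = 17.3506

|z1+z2| = 14.9683 ≤ |z1|+|z2| = 17.3506 (verified)


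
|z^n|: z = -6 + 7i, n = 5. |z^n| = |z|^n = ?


|z| = sqrt(36+49) = sqrt(85) = 9.2195
|z^5| = |z|^5 = (sqrt(85))^5 = 85^2 * sqrt(85) = 7225*sqrt(85)

|z^5| = 7225*sqrt(85) ≈ 66611.2087


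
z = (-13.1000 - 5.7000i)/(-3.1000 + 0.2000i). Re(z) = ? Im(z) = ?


Multiply by conjugate: (-13.1000 - 5.7000i)(-3.1000 - 0.2000i) / ((-3.1)^2 + 0.2^2)
Numerator real = -13.1*(-3.1) - (5.7)*0.2 = 39.47
Numerator imag = -5.7*(-3.1) - (-13.1)*0.2 = 20.29
Denominator = 9.65
Re(z) = 39.47/9.65 = 4.0902
Im(z) = 20.29/9.65 = 2.1026

Re(z) = 4.0902, Im(z) = 2.1026


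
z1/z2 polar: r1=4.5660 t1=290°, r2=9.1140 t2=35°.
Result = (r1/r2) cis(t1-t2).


r = 4.5660 / 9.1140 = 0.5010
theta = 290° - 35° = 255° = 255° (mod 360)

0.5010 cis(255°)


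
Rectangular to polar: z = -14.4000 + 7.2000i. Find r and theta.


r = sqrt(207.36+51.84) = sqrt(259.2) = 16.0997
theta = atan2(7.2, -14.4) = 153.4349 degrees

r = 16.0997, theta = 153.4349 degrees


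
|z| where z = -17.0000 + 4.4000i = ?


|z| = sqrt((-17)^2 + 4.4^2) = sqrt(289 + 19.36) = sqrt(308.36) = 17.5602

|z| = 17.5602


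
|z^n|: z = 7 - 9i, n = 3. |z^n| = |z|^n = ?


|z| = sqrt(49+81) = sqrt(130) = 11.4018
|z^3| = |z|^3 = (sqrt(130))^3 = 130*sqrt(130)

|z^3| = 130*sqrt(130) ≈ 1482.2281


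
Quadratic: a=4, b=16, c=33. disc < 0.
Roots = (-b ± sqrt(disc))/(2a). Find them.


disc = 16^2 - 4*4*33 = 256 - 528 = -272
sqrt(|disc|) = sqrt(272) = 16.4924
Real part = -16/(2*4) = -2.0000
Imag part = 16.4924/(2*4) = 2.0616

-2.0000 ± 2.0616i


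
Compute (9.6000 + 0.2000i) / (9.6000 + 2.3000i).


Conjugate of z2 = 9.6000 - 2.3000i
Numerator: (9.6000 + 0.2000i)(9.6000 - 2.3000i) = 92.6200 - 20.1600i
Denominator: 9.6^2 + 2.3^2 = 97.45
Result = (92.6200 - 20.1600i)/97.45

0.9504 - 0.2069i


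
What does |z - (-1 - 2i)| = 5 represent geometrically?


|z - z0| = r is a circle with center z0 and radius r.
Center = (-1, -2), radius = 5

Circle with center (-1, -2) and radius 5


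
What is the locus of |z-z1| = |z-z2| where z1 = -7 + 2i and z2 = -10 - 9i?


Equal distances means the locus is the perpendicular bisector of z1 and z2.
Midpoint = ((-7+(-10))/2, (2+(-9))/2) = (-8.5000, -3.5000)

Perpendicular bisector through (-8.5000, -3.5000)


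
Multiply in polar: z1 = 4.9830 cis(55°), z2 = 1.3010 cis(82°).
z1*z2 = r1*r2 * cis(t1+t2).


r = 4.9830 * 1.3010 = 6.4829
theta = 55° + 82° = 137° = 137° (mod 360)

6.4829 cis(137°)


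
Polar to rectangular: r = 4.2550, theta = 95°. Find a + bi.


a = 4.2550*cos(95°) = 4.2550*(-0.087156) = -0.3708
b = 4.2550*sin(95°) = 4.2550*0.9962 = 4.2388

-0.3708 + 4.2388i


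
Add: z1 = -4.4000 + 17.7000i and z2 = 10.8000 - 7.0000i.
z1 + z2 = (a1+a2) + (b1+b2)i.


Real: -4.4 + 10.8 = 6.4
Imag: 17.7 - 7 = 10.7

6.4000 + 10.7000i


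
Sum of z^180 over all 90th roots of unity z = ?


The roots are w_k = w^k with w = e^(2*pi*i/90), and (w^k)^180 = (w^180)^k.
So S = 1 + u + u^2 + ... + u^(89) with u = w^180.
180 = 2*90 + 0, so 180 is a multiple of 90 and u = (w^90)^2 = 1.
Every one of the 90 terms equals 1: S = 90

S = 90


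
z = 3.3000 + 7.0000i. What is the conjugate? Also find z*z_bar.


z_bar = 3.3000 - 7.0000i
z*z_bar = 3.3^2 + 7^2 = 10.89 + 49 = 59.89

z_bar = 3.3000 - 7.0000i, z*z_bar = 59.89


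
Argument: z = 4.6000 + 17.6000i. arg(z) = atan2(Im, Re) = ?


Re = 4.6, Im = 17.6
arg = atan2(17.6, 4.6) = 75.3526 degrees

arg(z) = 75.3526 degrees


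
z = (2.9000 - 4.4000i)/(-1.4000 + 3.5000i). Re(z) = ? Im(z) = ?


Multiply by conjugate: (2.9000 - 4.4000i)(-1.4000 - 3.5000i) / ((-1.4)^2 + 3.5^2)
Numerator real = 2.9*(-1.4) - (4.4)*3.5 = -19.46
Numerator imag = -4.4*(-1.4) - 2.9*3.5 = -3.99
Denominator = 14.21
Re(z) = -19.46/14.21 = -1.3695
Im(z) = -3.99/14.21 = -0.2808

Re(z) = -1.3695, Im(z) = -0.2808


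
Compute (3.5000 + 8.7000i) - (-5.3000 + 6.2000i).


Real: 3.5 + 5.3 = 8.8
Imag: 8.7 - 6.2 = 2.5

8.8000 + 2.5000i


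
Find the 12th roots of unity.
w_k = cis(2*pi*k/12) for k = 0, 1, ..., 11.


The 12th roots of unity are cis(360k/12°) for k=0..11
Angle step = 360/12 = 30°
Primitive root: cis(30°)
Primitive root = 0.8660 + 0.5000i

12 roots at angles: 0°, 30°, 60°, 90°, 120°, 150°, 180°, 210°, 240°, 270°, 300°, 330°


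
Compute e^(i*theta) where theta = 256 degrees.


cos(256°) = -0.2419
sin(256°) = -0.9703

e^(i*256°) = -0.2419 - 0.9703i


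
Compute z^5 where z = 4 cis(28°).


r^5 = 4^5 = 1024
n*theta = 5*28° = 140° = 140° (mod 360)
a = 1024*cos(140°) = -784.4295
b = 1024*sin(140°) = 658.2145

1024 cis(140°) = -784.4295 + 658.2145i


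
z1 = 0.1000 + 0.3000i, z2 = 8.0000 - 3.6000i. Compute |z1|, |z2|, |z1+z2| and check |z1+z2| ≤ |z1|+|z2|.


|z1| = sqrt(0.1^2 + 0.3^2) = sqrt(0.1) = 0.3162
|z2| = sqrt(8^2 + (-3.6)^2) = sqrt(76.96) = 8.7727
z1+z2 = 8.1000 - 3.3000i
|z1+z2| = sqrt(76.5) = 8.7464
|z1|+|z2| = 0.3162 + 8.7727 = 9.0889

|z1+z2| = 8.7464 ≤ |z1|+|z2| = 9.0889 (verified)


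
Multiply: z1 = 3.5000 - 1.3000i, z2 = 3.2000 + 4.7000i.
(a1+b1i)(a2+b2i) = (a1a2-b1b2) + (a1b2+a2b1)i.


Real = 3.5*3.2 - (-1.3)*4.7 = 11.2 - (-6.11) = 17.31
Imag = 3.5*4.7 + 3.2*(-1.3) = 16.45 - (4.16) = 12.29

17.3100 + 12.2900i


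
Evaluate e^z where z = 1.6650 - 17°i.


e^1.6650 = 5.2857
cos(-17°) = 0.9563
sin(-17°) = -0.29237
Real = 5.2857*0.9563 = 5.0547
Imag = 5.2857*(-0.29237) = -1.5454

5.0547 - 1.5454i


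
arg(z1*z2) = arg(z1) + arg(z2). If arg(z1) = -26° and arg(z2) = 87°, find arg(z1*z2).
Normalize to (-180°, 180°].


arg(z1*z2) = -26° + 87° = 61°
Normalized to (-180°, 180°]: 61°

61°


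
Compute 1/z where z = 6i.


|z|^2 = 0+36 = 36
1/z = (0 - 6i)/36

1/z = 0 - 0.1667i


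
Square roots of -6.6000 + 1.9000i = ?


|z| = sqrt(43.56+3.61) = 6.8680
sqrt((|z|+a)/2) = sqrt((6.8680+(-6.6))/2) = sqrt(0.1340) = 0.3661
sqrt((|z|-a)/2) = sqrt((6.8680-(-6.6))/2) = sqrt(6.7340) = 2.5950

±(0.3661 + 2.5950i) i.e. 0.3661 + 2.5950i and -0.3661 - 2.5950i


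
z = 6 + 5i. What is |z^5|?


|z| = sqrt(36+25) = sqrt(61) = 7.8102
|z^5| = |z|^5 = (sqrt(61))^5 = 61^2 * sqrt(61) = 3721*sqrt(61)

|z^5| = 3721*sqrt(61) ≈ 29061.9390


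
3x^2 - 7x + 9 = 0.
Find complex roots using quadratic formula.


disc = (-7)^2 - 4*3*9 = 49 - 108 = -59
sqrt(|disc|) = sqrt(59) = 7.6811
Real part = 7/(2*3) = 1.1667
Imag part = 7.6811/(2*3) = 1.2802

1.1667 ± 1.2802i


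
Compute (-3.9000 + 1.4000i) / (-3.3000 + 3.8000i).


Conjugate of z2 = -3.3000 - 3.8000i
Numerator: (-3.9000 + 1.4000i)(-3.3000 - 3.8000i) = 18.1900 + 10.2000i
Denominator: (-3.3)^2 + 3.8^2 = 25.33
Result = (18.1900 + 10.2000i)/25.33

0.7181 + 0.4027i


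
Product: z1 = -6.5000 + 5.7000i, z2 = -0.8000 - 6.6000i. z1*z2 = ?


Real = -6.5*(-0.8) - 5.7*(-6.6) = 5.2 - (-37.62) = 42.82
Imag = -6.5*(-6.6) - (0.8)*5.7 = 42.9 - (4.56) = 38.34

42.8200 + 38.3400i


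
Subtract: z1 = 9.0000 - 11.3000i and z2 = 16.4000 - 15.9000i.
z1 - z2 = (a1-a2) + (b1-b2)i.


Real: 9 - 16.4 = -7.4
Imag: -11.3 + 15.9 = 4.6

-7.4000 + 4.6000i


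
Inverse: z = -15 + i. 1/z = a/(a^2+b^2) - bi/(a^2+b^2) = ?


|z|^2 = 225+1 = 226
1/z = (-15 - 1i)/226

1/z = -0.0664 - 0.0044i


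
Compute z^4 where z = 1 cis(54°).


r^4 = 1^4 = 1
n*theta = 4*54° = 216° = 216° (mod 360)
a = 1*cos(216°) = -0.8090
b = 1*sin(216°) = -0.5878

1 cis(216°) = -0.8090 - 0.5878i


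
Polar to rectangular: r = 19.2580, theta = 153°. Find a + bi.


a = 19.2580*cos(153°) = 19.2580*(-0.891007) = -17.1590
b = 19.2580*sin(153°) = 19.2580*0.45399 = 8.7429

-17.1590 + 8.7429i


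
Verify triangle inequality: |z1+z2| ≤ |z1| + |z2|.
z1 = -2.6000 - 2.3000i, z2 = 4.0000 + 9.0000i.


|z1| = sqrt((-2.6)^2 + (-2.3)^2) = sqrt(12.05) = 3.4713
|z2| = sqrt(4^2 + 9^2) = sqrt(97) = 9.8489
z1+z2 = 1.4000 + 6.7000i
|z1+z2| = sqrt(46.85) = 6.8447
|z1|+|z2| = 3.4713 + 9.8489 = 13.3202

|z1+z2| = 6.8447 ≤ |z1|+|z2| = 13.3202 (verified)


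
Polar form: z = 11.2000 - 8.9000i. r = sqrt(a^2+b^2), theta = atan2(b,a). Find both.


r = sqrt(125.44+79.21) = sqrt(204.65) = 14.3056
theta = atan2(-8.9, 11.2) = -38.4722 degrees

r = 14.3056, theta = -38.4722 degrees


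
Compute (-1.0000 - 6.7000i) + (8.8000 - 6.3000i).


Real: -1 + 8.8 = 7.8
Imag: -6.7 - 6.3 = -13

7.8000 - 13.0000i


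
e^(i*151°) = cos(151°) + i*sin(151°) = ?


cos(151°) = -0.8746
sin(151°) = 0.4848

e^(i*151°) = -0.8746 + 0.4848i


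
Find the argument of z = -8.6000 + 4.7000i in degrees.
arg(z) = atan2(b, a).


Re = -8.6, Im = 4.7
arg = atan2(4.7, -8.6) = 151.3429 degrees

arg(z) = 151.3429 degrees


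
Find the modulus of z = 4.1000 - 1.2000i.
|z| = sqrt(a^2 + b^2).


|z| = sqrt(4.1^2 + (-1.2)^2) = sqrt(16.81 + 1.44) = sqrt(18.25) = 4.2720

|z| = 4.2720


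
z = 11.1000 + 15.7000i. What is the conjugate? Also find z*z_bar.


z_bar = 11.1000 - 15.7000i
z*z_bar = 11.1^2 + 15.7^2 = 123.21 + 246.49 = 369.7

z_bar = 11.1000 - 15.7000i, z*z_bar = 369.7


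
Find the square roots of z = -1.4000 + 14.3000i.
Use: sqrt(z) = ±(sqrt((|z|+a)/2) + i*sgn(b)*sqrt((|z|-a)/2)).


|z| = sqrt(1.96+204.49) = 14.3684
sqrt((|z|+a)/2) = sqrt((14.3684+(-1.4))/2) = sqrt(6.4842) = 2.5464
sqrt((|z|-a)/2) = sqrt((14.3684-(-1.4))/2) = sqrt(7.8842) = 2.8079

±(2.5464 + 2.8079i) i.e. 2.5464 + 2.8079i and -2.5464 - 2.8079i


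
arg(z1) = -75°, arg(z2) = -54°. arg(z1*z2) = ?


arg(z1*z2) = -75° - 54° = -129°
Normalized to (-180°, 180°]: -129°

-129°


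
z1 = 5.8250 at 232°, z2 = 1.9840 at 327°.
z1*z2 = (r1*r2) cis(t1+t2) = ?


r = 5.8250 * 1.9840 = 11.5568
theta = 232° + 327° = 559° = 199° (mod 360)

11.5568 cis(199°)


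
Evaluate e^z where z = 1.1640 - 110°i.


e^1.1640 = 3.2027
cos(-110°) = -0.34202
sin(-110°) = -0.9397
Real = 3.2027*(-0.34202) = -1.0954
Imag = 3.2027*(-0.9397) = -3.0096

-1.0954 - 3.0096i


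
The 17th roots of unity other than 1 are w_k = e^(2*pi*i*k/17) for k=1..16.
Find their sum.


With w = e^(2*pi*i/17), all 17 of the 17th roots of unity w^0 = 1, w, ..., w^(16) sum to 0: 1 + w + ... + w^(16) = (1 - w^17)/(1 - w) = 0 since w^17 = 1, w ≠ 1.
Removing the root 1: w + w^2 + ... + w^(16) = 0 - 1 = -1

Sum = -1


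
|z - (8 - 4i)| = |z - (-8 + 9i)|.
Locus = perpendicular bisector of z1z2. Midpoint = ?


Equal distances means the locus is the perpendicular bisector of z1 and z2.
Midpoint = ((8+(-8))/2, (-4+9)/2) = (0, 2.5000)

Perpendicular bisector through (0, 2.5000)


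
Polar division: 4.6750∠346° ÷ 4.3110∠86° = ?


r = 4.6750 / 4.3110 = 1.0844
theta = 346° - 86° = 260° = 260° (mod 360)

1.0844 cis(260°)


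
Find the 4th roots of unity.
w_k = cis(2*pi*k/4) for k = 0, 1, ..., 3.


The 4th roots of unity are cis(360k/4°) for k=0..3
Angle step = 360/4 = 90°
Primitive root: cis(90°)
Primitive root = 0 + 1.0000i

4 roots at angles: 0°, 90°, 180°, 270°


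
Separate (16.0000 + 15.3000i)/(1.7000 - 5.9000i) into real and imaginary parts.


Multiply by conjugate: (16.0000 + 15.3000i)(1.7000 + 5.9000i) / (1.7^2 + (-5.9)^2)
Numerator real = 16*1.7 + 15.3*(-5.9) = -63.07
Numerator imag = 15.3*1.7 - 16*(-5.9) = 120.41
Denominator = 37.7
Re(z) = -63.07/37.7 = -1.6729
Im(z) = 120.41/37.7 = 3.1939

Re(z) = -1.6729, Im(z) = 3.1939


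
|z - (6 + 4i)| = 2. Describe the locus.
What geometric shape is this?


|z - z0| = r is a circle with center z0 and radius r.
Center = (6, 4), radius = 2

Circle with center (6, 4) and radius 2


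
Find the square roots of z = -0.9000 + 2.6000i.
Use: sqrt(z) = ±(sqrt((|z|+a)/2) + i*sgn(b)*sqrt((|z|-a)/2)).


|z| = sqrt(0.81+6.76) = 2.7514
sqrt((|z|+a)/2) = sqrt((2.7514+(-0.9))/2) = sqrt(0.9257) = 0.9621
sqrt((|z|-a)/2) = sqrt((2.7514-(-0.9))/2) = sqrt(1.8257) = 1.3512

±(0.9621 + 1.3512i) i.e. 0.9621 + 1.3512i and -0.9621 - 1.3512i


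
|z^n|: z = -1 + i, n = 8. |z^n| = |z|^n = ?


|z| = sqrt(1+1) = sqrt(2) = 1.4142
|z^8| = |z|^8 = (sqrt(2))^8 = 2^4 = 16

|z^8| = 16


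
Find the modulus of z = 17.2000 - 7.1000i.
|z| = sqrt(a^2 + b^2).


|z| = sqrt(17.2^2 + (-7.1)^2) = sqrt(295.84 + 50.41) = sqrt(346.25) = 18.6078

|z| = 18.6078


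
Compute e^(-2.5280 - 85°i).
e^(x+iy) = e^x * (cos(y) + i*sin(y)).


e^-2.5280 = 0.0798
cos(-85°) = 0.0872
sin(-85°) = -0.9962
Real = 0.0798*0.0872 = 0.0070
Imag = 0.0798*(-0.9962) = -0.0795

0.0070 - 0.0795i


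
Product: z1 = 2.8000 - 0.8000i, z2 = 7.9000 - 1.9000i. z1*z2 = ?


Real = 2.8*7.9 - (-0.8)*(-1.9) = 22.12 - 1.52 = 20.6
Imag = 2.8*(-1.9) + 7.9*(-0.8) = -5.32 - (6.32) = -11.64

20.6000 - 11.6400i


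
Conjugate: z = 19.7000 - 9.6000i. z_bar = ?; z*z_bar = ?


z_bar = 19.7000 + 9.6000i
z*z_bar = 19.7^2 + (-9.6)^2 = 388.09 + 92.16 = 480.25

z_bar = 19.7000 + 9.6000i, z*z_bar = 480.25


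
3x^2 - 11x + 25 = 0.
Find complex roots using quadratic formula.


disc = (-11)^2 - 4*3*25 = 121 - 300 = -179
sqrt(|disc|) = sqrt(179) = 13.3791
Real part = 11/(2*3) = 1.8333
Imag part = 13.3791/(2*3) = 2.2298

1.8333 ± 2.2298i


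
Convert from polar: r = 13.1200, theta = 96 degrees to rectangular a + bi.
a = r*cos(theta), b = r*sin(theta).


a = 13.1200*cos(96°) = 13.1200*(-0.10453) = -1.3714
b = 13.1200*sin(96°) = 13.1200*0.99452 = 13.0481

-1.3714 + 13.0481i


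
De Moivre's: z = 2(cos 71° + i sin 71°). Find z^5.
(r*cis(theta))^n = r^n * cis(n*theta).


r^5 = 2^5 = 32
n*theta = 5*71° = 355° = 355° (mod 360)
a = 32*cos(355°) = 31.8782
b = 32*sin(355°) = -2.7890

32 cis(355°) = 31.8782 - 2.7890i


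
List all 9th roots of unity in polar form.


The 9th roots of unity are cis(360k/9°) for k=0..8
Angle step = 360/9 = 40°
Primitive root: cis(40°)
Primitive root = 0.7660 + 0.6428i

9 roots at angles: 0°, 40°, 80°, 120°, 160°, 200°, 240°, 280°, 320°


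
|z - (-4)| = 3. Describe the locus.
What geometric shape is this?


|z - z0| = r is a circle with center z0 and radius r.
Center = (-4, 0), radius = 3

Circle with center (-4, 0) and radius 3


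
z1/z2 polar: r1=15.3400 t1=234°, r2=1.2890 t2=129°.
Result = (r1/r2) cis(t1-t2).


r = 15.3400 / 1.2890 = 11.9007
theta = 234° - 129° = 105° = 105° (mod 360)

11.9007 cis(105°)


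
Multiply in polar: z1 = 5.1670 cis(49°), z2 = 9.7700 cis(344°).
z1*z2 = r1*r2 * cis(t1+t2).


r = 5.1670 * 9.7700 = 50.4816
theta = 49° + 344° = 393° = 33° (mod 360)

50.4816 cis(33°)


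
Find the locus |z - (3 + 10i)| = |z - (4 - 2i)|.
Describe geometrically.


Equal distances means the locus is the perpendicular bisector of z1 and z2.
Midpoint = ((3+4)/2, (10+(-2))/2) = (3.5000, 4.0000)

Perpendicular bisector through (3.5000, 4.0000)


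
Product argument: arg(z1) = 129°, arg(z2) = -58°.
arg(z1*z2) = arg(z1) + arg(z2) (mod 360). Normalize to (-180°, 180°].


arg(z1*z2) = 129° - 58° = 71°
Normalized to (-180°, 180°]: 71°

71°


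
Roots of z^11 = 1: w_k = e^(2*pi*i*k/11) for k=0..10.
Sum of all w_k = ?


The sum of all 11th roots of unity is 0.
Geometric series: (1 - w^11)/(1 - w) = (1-1)/(1-w) = 0 since w^11 = 1, w ≠ 1.
Alternatively: coefficient of z^10 in z^11 - 1 is 0.

0


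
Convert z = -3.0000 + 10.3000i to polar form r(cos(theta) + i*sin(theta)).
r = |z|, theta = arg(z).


r = sqrt(9+106.09) = sqrt(115.09) = 10.7280
theta = atan2(10.3, -3) = 106.2388 degrees

r = 10.7280, theta = 106.2388 degrees


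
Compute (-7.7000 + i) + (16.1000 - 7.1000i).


Real: -7.7 + 16.1 = 8.4
Imag: 1 - 7.1 = -6.1

8.4000 - 6.1000i


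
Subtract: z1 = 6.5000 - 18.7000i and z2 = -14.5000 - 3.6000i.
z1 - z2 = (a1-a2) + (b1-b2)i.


Real: 6.5 + 14.5 = 21
Imag: -18.7 + 3.6 = -15.1

21.0000 - 15.1000i


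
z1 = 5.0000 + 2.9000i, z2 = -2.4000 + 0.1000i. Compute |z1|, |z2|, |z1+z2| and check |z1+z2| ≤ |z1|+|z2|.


|z1| = sqrt(5^2 + 2.9^2) = sqrt(33.41) = 5.7801
|z2| = sqrt((-2.4)^2 + 0.1^2) = sqrt(5.77) = 2.4021
z1+z2 = 2.6000 + 3.0000i
|z1+z2| = sqrt(15.76) = 3.9699
|z1|+|z2| = 5.7801 + 2.4021 = 8.1822

|z1+z2| = 3.9699 ≤ |z1|+|z2| = 8.1822 (verified)


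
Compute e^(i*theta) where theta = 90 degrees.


cos(90°) = 0
sin(90°) = 1.0000

e^(i*90°) = 0 + 1.0000i


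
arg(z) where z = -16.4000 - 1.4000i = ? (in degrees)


Re = -16.4, Im = -1.4
arg = atan2(-1.4, -16.4) = -175.1207 degrees

arg(z) = -175.1207 degrees


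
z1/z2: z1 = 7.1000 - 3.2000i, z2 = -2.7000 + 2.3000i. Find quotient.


Conjugate of z2 = -2.7000 - 2.3000i
Numerator: (7.1000 - 3.2000i)(-2.7000 - 2.3000i) = -26.5300 - 7.6900i
Denominator: (-2.7)^2 + 2.3^2 = 12.58
Result = (-26.5300 - 7.6900i)/12.58

-2.1089 - 0.6113i


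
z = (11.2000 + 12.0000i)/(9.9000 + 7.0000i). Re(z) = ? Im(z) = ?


Multiply by conjugate: (11.2000 + 12.0000i)(9.9000 - 7.0000i) / (9.9^2 + 7^2)
Numerator real = 11.2*9.9 + 12*7 = 194.88
Numerator imag = 12*9.9 - 11.2*7 = 40.4
Denominator = 147.01
Re(z) = 194.88/147.01 = 1.3256
Im(z) = 40.4/147.01 = 0.2748

Re(z) = 1.3256, Im(z) = 0.2748


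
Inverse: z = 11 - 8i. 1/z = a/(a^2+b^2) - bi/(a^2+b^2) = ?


|z|^2 = 121+64 = 185
1/z = (11 + 8i)/185

1/z = 0.0595 + 0.0432i


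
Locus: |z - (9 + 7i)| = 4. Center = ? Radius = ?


|z - z0| = r is a circle with center z0 and radius r.
Center = (9, 7), radius = 4

Circle with center (9, 7) and radius 4


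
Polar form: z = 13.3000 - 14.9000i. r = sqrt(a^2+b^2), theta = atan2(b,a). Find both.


r = sqrt(176.89+222.01) = sqrt(398.9) = 19.9725
theta = atan2(-14.9, 13.3) = -48.2473 degrees

r = 19.9725, theta = -48.2473 degrees


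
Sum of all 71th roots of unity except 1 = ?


With w = e^(2*pi*i/71), all 71 of the 71th roots of unity w^0 = 1, w, ..., w^(70) sum to 0: 1 + w + ... + w^(70) = (1 - w^71)/(1 - w) = 0 since w^71 = 1, w ≠ 1.
Removing the root 1: w + w^2 + ... + w^(70) = 0 - 1 = -1

Sum = -1


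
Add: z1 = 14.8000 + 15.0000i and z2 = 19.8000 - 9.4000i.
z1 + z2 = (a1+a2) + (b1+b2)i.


Real: 14.8 + 19.8 = 34.6
Imag: 15 - 9.4 = 5.6

34.6000 + 5.6000i


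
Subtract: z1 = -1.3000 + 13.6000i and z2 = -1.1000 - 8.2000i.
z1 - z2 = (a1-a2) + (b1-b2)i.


Real: -1.3 + 1.1 = -0.2
Imag: 13.6 + 8.2 = 21.8

-0.2000 + 21.8000i


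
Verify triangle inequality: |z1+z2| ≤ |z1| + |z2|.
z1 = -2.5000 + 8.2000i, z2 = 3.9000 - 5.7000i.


|z1| = sqrt((-2.5)^2 + 8.2^2) = sqrt(73.49) = 8.5726
|z2| = sqrt(3.9^2 + (-5.7)^2) = sqrt(47.7) = 6.9065
z1+z2 = 1.4000 + 2.5000i
|z1+z2| = sqrt(8.21) = 2.8653
|z1|+|z2| = 8.5726 + 6.9065 = 15.4791

|z1+z2| = 2.8653 ≤ |z1|+|z2| = 15.4791 (verified)


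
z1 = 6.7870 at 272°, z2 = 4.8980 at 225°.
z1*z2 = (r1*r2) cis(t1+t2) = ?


r = 6.7870 * 4.8980 = 33.2427
theta = 272° + 225° = 497° = 137° (mod 360)

33.2427 cis(137°)


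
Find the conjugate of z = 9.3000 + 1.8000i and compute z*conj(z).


z_bar = 9.3000 - 1.8000i
z*z_bar = 9.3^2 + 1.8^2 = 86.49 + 3.24 = 89.73

z_bar = 9.3000 - 1.8000i, z*z_bar = 89.73


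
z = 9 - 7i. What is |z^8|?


|z| = sqrt(81+49) = sqrt(130) = 11.4018
|z^8| = |z|^8 = (sqrt(130))^8 = 130^4 = 285610000

|z^8| = 285610000


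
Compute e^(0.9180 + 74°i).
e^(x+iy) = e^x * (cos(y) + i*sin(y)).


e^0.9180 = 2.5043
cos(74°) = 0.27564
sin(74°) = 0.96126
Real = 2.5043*0.27564 = 0.6903
Imag = 2.5043*0.96126 = 2.4073

0.6903 + 2.4073i


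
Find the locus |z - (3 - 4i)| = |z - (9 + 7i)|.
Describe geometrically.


Equal distances means the locus is the perpendicular bisector of z1 and z2.
Midpoint = ((3+9)/2, (-4+7)/2) = (6.0000, 1.5000)

Perpendicular bisector through (6.0000, 1.5000)


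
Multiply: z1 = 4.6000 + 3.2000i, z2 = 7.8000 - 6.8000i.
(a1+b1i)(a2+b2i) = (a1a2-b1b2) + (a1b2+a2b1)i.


Real = 4.6*7.8 - 3.2*(-6.8) = 35.88 - (-21.76) = 57.64
Imag = 4.6*(-6.8) + 7.8*3.2 = -31.28 + 24.96 = -6.32

57.6400 - 6.3200i


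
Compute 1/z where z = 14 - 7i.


|z|^2 = 196+49 = 245
1/z = (14 + 7i)/245

1/z = 0.0571 + 0.0286i


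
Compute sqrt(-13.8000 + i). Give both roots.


|z| = sqrt(190.44+1) = 13.8362
sqrt((|z|+a)/2) = sqrt((13.8362+(-13.8))/2) = sqrt(0.0181) = 0.1345
sqrt((|z|-a)/2) = sqrt((13.8362-(-13.8))/2) = sqrt(13.8181) = 3.7173

±(0.1345 + 3.7173i) i.e. 0.1345 + 3.7173i and -0.1345 - 3.7173i


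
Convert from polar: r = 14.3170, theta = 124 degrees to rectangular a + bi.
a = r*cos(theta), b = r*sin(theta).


a = 14.3170*cos(124°) = 14.3170*(-0.559193) = -8.0060
b = 14.3170*sin(124°) = 14.3170*0.829038 = 11.8693

-8.0060 + 11.8693i


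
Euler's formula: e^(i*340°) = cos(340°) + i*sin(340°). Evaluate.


cos(340°) = 0.9397
sin(340°) = -0.3420

e^(i*340°) = 0.9397 - 0.3420i


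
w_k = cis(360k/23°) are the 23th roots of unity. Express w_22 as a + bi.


Angle = 360*22/23 = 344.3478°
a = cos(344.3478°) = 0.9629
b = sin(344.3478°) = -0.2698

0.9629 - 0.2698i


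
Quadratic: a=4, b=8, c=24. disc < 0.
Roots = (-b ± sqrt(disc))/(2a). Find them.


disc = 8^2 - 4*4*24 = 64 - 384 = -320
sqrt(|disc|) = sqrt(320) = 17.8885
Real part = -8/(2*4) = -1.0000
Imag part = 17.8885/(2*4) = 2.2361

-1.0000 ± 2.2361i


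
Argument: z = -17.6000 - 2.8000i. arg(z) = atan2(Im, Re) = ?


Re = -17.6, Im = -2.8
arg = atan2(-2.8, -17.6) = -170.9605 degrees

arg(z) = -170.9605 degrees


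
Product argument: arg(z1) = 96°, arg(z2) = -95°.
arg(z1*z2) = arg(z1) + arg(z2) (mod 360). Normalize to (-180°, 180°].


arg(z1*z2) = 96° - 95° = 1°
Normalized to (-180°, 180°]: 1°

1°


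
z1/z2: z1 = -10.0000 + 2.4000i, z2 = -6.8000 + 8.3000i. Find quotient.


Conjugate of z2 = -6.8000 - 8.3000i
Numerator: (-10.0000 + 2.4000i)(-6.8000 - 8.3000i) = 87.9200 + 66.6800i
Denominator: (-6.8)^2 + 8.3^2 = 115.13
Result = (87.9200 + 66.6800i)/115.13

0.7637 + 0.5792i


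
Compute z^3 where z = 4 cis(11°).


r^3 = 4^3 = 64
n*theta = 3*11° = 33° = 33° (mod 360)
a = 64*cos(33°) = 53.6749
b = 64*sin(33°) = 34.8569

64 cis(33°) = 53.6749 + 34.8569i


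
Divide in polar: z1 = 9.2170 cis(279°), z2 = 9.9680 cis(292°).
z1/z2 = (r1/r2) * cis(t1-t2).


r = 9.2170 / 9.9680 = 0.9247
theta = 279° - 292° = -13° = 347° (mod 360)

0.9247 cis(347°)


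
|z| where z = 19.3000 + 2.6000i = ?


|z| = sqrt(19.3^2 + 2.6^2) = sqrt(372.49 + 6.76) = sqrt(379.25) = 19.4743

|z| = 19.4743


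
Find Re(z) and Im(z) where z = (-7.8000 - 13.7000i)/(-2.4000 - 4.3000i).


Multiply by conjugate: (-7.8000 - 13.7000i)(-2.4000 + 4.3000i) / ((-2.4)^2 + (-4.3)^2)
Numerator real = -7.8*(-2.4) - (13.7)*(-4.3) = 77.63
Numerator imag = -13.7*(-2.4) - (-7.8)*(-4.3) = -0.66
Denominator = 24.25
Re(z) = 77.63/24.25 = 3.2012
Im(z) = -0.66/24.25 = -0.0272

Re(z) = 3.2012, Im(z) = -0.0272


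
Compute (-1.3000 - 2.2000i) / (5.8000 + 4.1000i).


Conjugate of z2 = 5.8000 - 4.1000i
Numerator: (-1.3000 - 2.2000i)(5.8000 - 4.1000i) = -16.5600 - 7.4300i
Denominator: 5.8^2 + 4.1^2 = 50.45
Result = (-16.5600 - 7.4300i)/50.45

-0.3282 - 0.1473i


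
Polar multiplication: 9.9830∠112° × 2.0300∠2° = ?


r = 9.9830 * 2.0300 = 20.2655
theta = 112° + 2° = 114° = 114° (mod 360)

20.2655 cis(114°)


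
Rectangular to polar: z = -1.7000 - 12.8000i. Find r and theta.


r = sqrt(2.89+163.84) = sqrt(166.73) = 12.9124
theta = atan2(-12.8, -1.7) = -97.5653 degrees

r = 12.9124, theta = -97.5653 degrees


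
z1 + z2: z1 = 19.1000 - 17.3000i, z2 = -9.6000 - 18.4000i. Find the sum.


Real: 19.1 - 9.6 = 9.5
Imag: -17.3 - 18.4 = -35.7

9.5000 - 35.7000i


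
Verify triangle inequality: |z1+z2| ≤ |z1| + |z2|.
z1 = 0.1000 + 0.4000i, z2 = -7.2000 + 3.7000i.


|z1| = sqrt(0.1^2 + 0.4^2) = sqrt(0.17) = 0.4123
|z2| = sqrt((-7.2)^2 + 3.7^2) = sqrt(65.53) = 8.0951
z1+z2 = -7.1000 + 4.1000i
|z1+z2| = sqrt(67.22) = 8.1988
|z1|+|z2| = 0.4123 + 8.0951 = 8.5074

|z1+z2| = 8.1988 ≤ |z1|+|z2| = 8.5074 (verified)


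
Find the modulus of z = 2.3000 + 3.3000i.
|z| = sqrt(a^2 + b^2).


|z| = sqrt(2.3^2 + 3.3^2) = sqrt(5.29 + 10.89) = sqrt(16.18) = 4.0224

|z| = 4.0224


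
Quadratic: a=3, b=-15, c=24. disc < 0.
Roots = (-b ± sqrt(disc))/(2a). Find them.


disc = (-15)^2 - 4*3*24 = 225 - 288 = -63
sqrt(|disc|) = sqrt(63) = 7.9373
Real part = 15/(2*3) = 2.5000
Imag part = 7.9373/(2*3) = 1.3229

2.5000 ± 1.3229i


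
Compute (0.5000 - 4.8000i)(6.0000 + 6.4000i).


Real = 0.5*6 - (-4.8)*6.4 = 3 - (-30.72) = 33.72
Imag = 0.5*6.4 + 6*(-4.8) = 3.2 - (28.8) = -25.6

33.7200 - 25.6000i


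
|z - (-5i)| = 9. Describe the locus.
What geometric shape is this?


|z - z0| = r is a circle with center z0 and radius r.
Center = (0, -5), radius = 9

Circle with center (0, -5) and radius 9


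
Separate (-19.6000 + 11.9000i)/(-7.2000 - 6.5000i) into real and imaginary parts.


Multiply by conjugate: (-19.6000 + 11.9000i)(-7.2000 + 6.5000i) / ((-7.2)^2 + (-6.5)^2)
Numerator real = -19.6*(-7.2) + 11.9*(-6.5) = 63.77
Numerator imag = 11.9*(-7.2) - (-19.6)*(-6.5) = -213.08
Denominator = 94.09
Re(z) = 63.77/94.09 = 0.6778
Im(z) = -213.08/94.09 = -2.2646

Re(z) = 0.6778, Im(z) = -2.2646


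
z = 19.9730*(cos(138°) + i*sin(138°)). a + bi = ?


a = 19.9730*cos(138°) = 19.9730*(-0.743145) = -14.8428
b = 19.9730*sin(138°) = 19.9730*0.66913 = 13.3645

-14.8428 + 13.3645i


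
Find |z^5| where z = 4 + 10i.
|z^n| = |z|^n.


|z| = sqrt(16+100) = sqrt(116) = 10.7703
|z^5| = |z|^5 = (sqrt(116))^5 = 116^2 * sqrt(116) = 13456*sqrt(116)

|z^5| = 13456*sqrt(116) ≈ 144925.5553


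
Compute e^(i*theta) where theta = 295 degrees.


cos(295°) = 0.4226
sin(295°) = -0.9063

e^(i*295°) = 0.4226 - 0.9063i


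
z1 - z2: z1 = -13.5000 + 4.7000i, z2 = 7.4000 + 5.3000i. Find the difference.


Real: -13.5 - 7.4 = -20.9
Imag: 4.7 - 5.3 = -0.6

-20.9000 - 0.6000i


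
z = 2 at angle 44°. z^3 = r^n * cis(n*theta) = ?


r^3 = 2^3 = 8
n*theta = 3*44° = 132° = 132° (mod 360)
a = 8*cos(132°) = -5.3530
b = 8*sin(132°) = 5.9452

8 cis(132°) = -5.3530 + 5.9452i


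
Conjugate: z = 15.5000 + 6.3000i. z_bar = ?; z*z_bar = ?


z_bar = 15.5000 - 6.3000i
z*z_bar = 15.5^2 + 6.3^2 = 240.25 + 39.69 = 279.94

z_bar = 15.5000 - 6.3000i, z*z_bar = 279.94


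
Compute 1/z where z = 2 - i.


|z|^2 = 4+1 = 5
1/z = (2 + 1i)/5

1/z = 0.4000 + 0.2000i


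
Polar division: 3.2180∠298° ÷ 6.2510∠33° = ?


r = 3.2180 / 6.2510 = 0.5148
theta = 298° - 33° = 265° = 265° (mod 360)

0.5148 cis(265°)


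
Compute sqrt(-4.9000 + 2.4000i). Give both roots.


|z| = sqrt(24.01+5.76) = 5.4562
sqrt((|z|+a)/2) = sqrt((5.4562+(-4.9))/2) = sqrt(0.2781) = 0.5273
sqrt((|z|-a)/2) = sqrt((5.4562-(-4.9))/2) = sqrt(5.1781) = 2.2755

±(0.5273 + 2.2755i) i.e. 0.5273 + 2.2755i and -0.5273 - 2.2755i


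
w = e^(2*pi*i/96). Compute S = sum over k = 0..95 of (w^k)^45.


The roots are w_k = w^k with w = e^(2*pi*i/96), and (w^k)^45 = (w^45)^k.
So S = 1 + u + u^2 + ... + u^(95) with u = w^45.
45 = 0*96 + 45, so 45 is not a multiple of 96: u = w^45 ≠ 1 (w is a primitive 96th root), while u^96 = (w^96)^45 = 1.
Geometric series: S = (1 - u^96)/(1 - u) = (1 - 1)/(1 - u) = 0

S = 0


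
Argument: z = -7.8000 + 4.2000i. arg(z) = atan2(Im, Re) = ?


Re = -7.8, Im = 4.2
arg = atan2(4.2, -7.8) = 151.6992 degrees

arg(z) = 151.6992 degrees


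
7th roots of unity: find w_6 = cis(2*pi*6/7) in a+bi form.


Angle = 360*6/7 = 308.5714°
a = cos(308.5714°) = 0.6235
b = sin(308.5714°) = -0.7818

0.6235 - 0.7818i


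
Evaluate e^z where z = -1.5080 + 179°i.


e^-1.5080 = 0.22135
cos(179°) = -0.9998
sin(179°) = 0.0175
Real = 0.22135*(-0.9998) = -0.2213
Imag = 0.22135*0.0175 = 0.0039

-0.2213 + 0.0039i


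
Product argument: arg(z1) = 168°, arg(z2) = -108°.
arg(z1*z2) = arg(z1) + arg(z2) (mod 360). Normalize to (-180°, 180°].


arg(z1*z2) = 168° - 108° = 60°
Normalized to (-180°, 180°]: 60°

60°


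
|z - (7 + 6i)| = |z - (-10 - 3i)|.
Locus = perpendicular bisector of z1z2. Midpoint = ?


Equal distances means the locus is the perpendicular bisector of z1 and z2.
Midpoint = ((7+(-10))/2, (6+(-3))/2) = (-1.5000, 1.5000)

Perpendicular bisector through (-1.5000, 1.5000)


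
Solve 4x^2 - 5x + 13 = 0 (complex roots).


disc = (-5)^2 - 4*4*13 = 25 - 208 = -183
sqrt(|disc|) = sqrt(183) = 13.5277
Real part = 5/(2*4) = 0.6250
Imag part = 13.5277/(2*4) = 1.6910

0.6250 ± 1.6910i


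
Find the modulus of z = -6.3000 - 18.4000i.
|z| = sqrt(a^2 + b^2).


|z| = sqrt((-6.3)^2 + (-18.4)^2) = sqrt(39.69 + 338.56) = sqrt(378.25) = 19.4487

|z| = 19.4487


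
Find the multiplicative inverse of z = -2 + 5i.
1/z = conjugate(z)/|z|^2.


|z|^2 = 4+25 = 29
1/z = (-2 - 5i)/29

1/z = -0.0690 - 0.1724i


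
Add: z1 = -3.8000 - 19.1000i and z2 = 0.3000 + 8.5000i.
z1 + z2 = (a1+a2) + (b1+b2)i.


Real: -3.8 + 0.3 = -3.5
Imag: -19.1 + 8.5 = -10.6

-3.5000 - 10.6000i


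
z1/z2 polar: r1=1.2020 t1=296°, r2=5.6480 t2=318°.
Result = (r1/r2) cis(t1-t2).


r = 1.2020 / 5.6480 = 0.2128
theta = 296° - 318° = -22° = 338° (mod 360)

0.2128 cis(338°)


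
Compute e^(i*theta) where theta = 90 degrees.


cos(90°) = 0
sin(90°) = 1.0000

e^(i*90°) = 0 + 1.0000i


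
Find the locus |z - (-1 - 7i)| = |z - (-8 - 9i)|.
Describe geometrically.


Equal distances means the locus is the perpendicular bisector of z1 and z2.
Midpoint = ((-1+(-8))/2, (-7+(-9))/2) = (-4.5000, -8.0000)

Perpendicular bisector through (-4.5000, -8.0000)


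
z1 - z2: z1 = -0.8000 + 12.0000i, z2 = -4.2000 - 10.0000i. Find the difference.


Real: -0.8 + 4.2 = 3.4
Imag: 12 + 10 = 22

3.4000 + 22.0000i


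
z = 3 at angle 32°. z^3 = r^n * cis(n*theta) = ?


r^3 = 3^3 = 27
n*theta = 3*32° = 96° = 96° (mod 360)
a = 27*cos(96°) = -2.8223
b = 27*sin(96°) = 26.8521

27 cis(96°) = -2.8223 + 26.8521i


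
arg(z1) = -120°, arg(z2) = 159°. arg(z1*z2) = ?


arg(z1*z2) = -120° + 159° = 39°
Normalized to (-180°, 180°]: 39°

39°


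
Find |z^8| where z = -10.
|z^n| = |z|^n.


|z| = sqrt(100+0) = sqrt(100) = 10
|z^8| = |z|^8 = 10^8 = 100000000

|z^8| = 100000000


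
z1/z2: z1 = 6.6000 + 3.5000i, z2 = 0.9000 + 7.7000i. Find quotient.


Conjugate of z2 = 0.9000 - 7.7000i
Numerator: (6.6000 + 3.5000i)(0.9000 - 7.7000i) = 32.8900 - 47.6700i
Denominator: 0.9^2 + 7.7^2 = 60.1
Result = (32.8900 - 47.6700i)/60.1

0.5473 - 0.7932i


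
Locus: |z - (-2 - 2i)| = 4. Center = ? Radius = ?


|z - z0| = r is a circle with center z0 and radius r.
Center = (-2, -2), radius = 4

Circle with center (-2, -2) and radius 4


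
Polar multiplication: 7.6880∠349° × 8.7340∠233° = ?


r = 7.6880 * 8.7340 = 67.1470
theta = 349° + 233° = 582° = 222° (mod 360)

67.1470 cis(222°)


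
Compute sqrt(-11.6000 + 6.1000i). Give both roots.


|z| = sqrt(134.56+37.21) = 13.1061
sqrt((|z|+a)/2) = sqrt((13.1061+(-11.6))/2) = sqrt(0.7531) = 0.8678
sqrt((|z|-a)/2) = sqrt((13.1061-(-11.6))/2) = sqrt(12.3531) = 3.5147

±(0.8678 + 3.5147i) i.e. 0.8678 + 3.5147i and -0.8678 - 3.5147i


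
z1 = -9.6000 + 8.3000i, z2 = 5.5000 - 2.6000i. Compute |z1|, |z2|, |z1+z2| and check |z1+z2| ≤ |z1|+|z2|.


|z1| = sqrt((-9.6)^2 + 8.3^2) = sqrt(161.05) = 12.6905
|z2| = sqrt(5.5^2 + (-2.6)^2) = sqrt(37.01) = 6.0836
z1+z2 = -4.1000 + 5.7000i
|z1+z2| = sqrt(49.3) = 7.0214
|z1|+|z2| = 12.6905 + 6.0836 = 18.7741

|z1+z2| = 7.0214 ≤ |z1|+|z2| = 18.7741 (verified)


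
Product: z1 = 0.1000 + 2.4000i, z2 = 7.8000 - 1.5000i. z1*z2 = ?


Real = 0.1*7.8 - 2.4*(-1.5) = 0.78 - (-3.6) = 4.38
Imag = 0.1*(-1.5) + 7.8*2.4 = -0.15 + 18.72 = 18.57

4.3800 + 18.5700i


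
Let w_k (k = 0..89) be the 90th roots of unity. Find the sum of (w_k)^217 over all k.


The roots are w_k = w^k with w = e^(2*pi*i/90), and (w^k)^217 = (w^217)^k.
So S = 1 + u + u^2 + ... + u^(89) with u = w^217.
217 = 2*90 + 37, so 217 is not a multiple of 90: u = (w^90)^2 * w^37 = w^37 ≠ 1 (w is a primitive 90th root), while u^90 = (w^90)^217 = 1.
Geometric series: S = (1 - u^90)/(1 - u) = (1 - 1)/(1 - u) = 0

S = 0


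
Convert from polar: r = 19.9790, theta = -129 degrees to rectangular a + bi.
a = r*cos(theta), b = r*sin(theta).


a = 19.9790*cos(-129°) = 19.9790*(-0.62932) = -12.5732
b = 19.9790*sin(-129°) = 19.9790*(-0.777146) = -15.5266

-12.5732 - 15.5266i


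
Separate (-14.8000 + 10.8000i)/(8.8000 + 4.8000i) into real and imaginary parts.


Multiply by conjugate: (-14.8000 + 10.8000i)(8.8000 - 4.8000i) / (8.8^2 + 4.8^2)
Numerator real = -14.8*8.8 + 10.8*4.8 = -78.4
Numerator imag = 10.8*8.8 - (-14.8)*4.8 = 166.08
Denominator = 100.48
Re(z) = -78.4/100.48 = -0.7803
Im(z) = 166.08/100.48 = 1.6529

Re(z) = -0.7803, Im(z) = 1.6529


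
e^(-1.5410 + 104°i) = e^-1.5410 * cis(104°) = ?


e^-1.5410 = 0.2142
cos(104°) = -0.2419
sin(104°) = 0.9703
Real = 0.2142*(-0.2419) = -0.0518
Imag = 0.2142*0.9703 = 0.2078

-0.0518 + 0.2078i


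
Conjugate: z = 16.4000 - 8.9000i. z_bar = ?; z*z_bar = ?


z_bar = 16.4000 + 8.9000i
z*z_bar = 16.4^2 + (-8.9)^2 = 268.96 + 79.21 = 348.17

z_bar = 16.4000 + 8.9000i, z*z_bar = 348.17


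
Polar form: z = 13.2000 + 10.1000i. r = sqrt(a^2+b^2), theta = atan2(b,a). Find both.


r = sqrt(174.24+102.01) = sqrt(276.25) = 16.6208
theta = atan2(10.1, 13.2) = 37.4215 degrees

r = 16.6208, theta = 37.4215 degrees


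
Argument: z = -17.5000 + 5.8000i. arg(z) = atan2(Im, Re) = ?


Re = -17.5, Im = 5.8
arg = atan2(5.8, -17.5) = 161.6633 degrees

arg(z) = 161.6633 degrees


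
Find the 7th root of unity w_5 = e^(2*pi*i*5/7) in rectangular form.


Angle = 360*5/7 = 257.1429°
a = cos(257.1429°) = -0.2225
b = sin(257.1429°) = -0.9749

-0.2225 - 0.9749i


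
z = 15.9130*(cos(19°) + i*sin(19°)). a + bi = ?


a = 15.9130*cos(19°) = 15.9130*0.945519 = 15.0460
b = 15.9130*sin(19°) = 15.9130*0.32557 = 5.1808

15.0460 + 5.1808i


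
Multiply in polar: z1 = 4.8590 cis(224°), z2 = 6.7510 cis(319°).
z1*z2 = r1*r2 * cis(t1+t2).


r = 4.8590 * 6.7510 = 32.8031
theta = 224° + 319° = 543° = 183° (mod 360)

32.8031 cis(183°)


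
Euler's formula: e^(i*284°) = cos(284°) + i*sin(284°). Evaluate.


cos(284°) = 0.2419
sin(284°) = -0.9703

e^(i*284°) = 0.2419 - 0.9703i


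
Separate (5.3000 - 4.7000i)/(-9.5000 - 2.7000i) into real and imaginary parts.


Multiply by conjugate: (5.3000 - 4.7000i)(-9.5000 + 2.7000i) / ((-9.5)^2 + (-2.7)^2)
Numerator real = 5.3*(-9.5) - (4.7)*(-2.7) = -37.66
Numerator imag = -4.7*(-9.5) - 5.3*(-2.7) = 58.96
Denominator = 97.54
Re(z) = -37.66/97.54 = -0.3861
Im(z) = 58.96/97.54 = 0.6045

Re(z) = -0.3861, Im(z) = 0.6045


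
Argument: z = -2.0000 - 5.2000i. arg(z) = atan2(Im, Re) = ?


Re = -2, Im = -5.2
arg = atan2(-5.2, -2) = -111.0375 degrees

arg(z) = -111.0375 degrees


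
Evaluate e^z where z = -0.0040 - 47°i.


e^-0.0040 = 0.9960
cos(-47°) = 0.682
sin(-47°) = -0.73135
Real = 0.9960*0.682 = 0.6793
Imag = 0.9960*(-0.73135) = -0.7284

0.6793 - 0.7284i


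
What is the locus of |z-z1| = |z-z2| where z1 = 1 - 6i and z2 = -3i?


Equal distances means the locus is the perpendicular bisector of z1 and z2.
Midpoint = ((1+0)/2, (-6+(-3))/2) = (0.5000, -4.5000)

Perpendicular bisector through (0.5000, -4.5000)


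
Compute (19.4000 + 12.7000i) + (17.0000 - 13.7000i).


Real: 19.4 + 17 = 36.4
Imag: 12.7 - 13.7 = -1

36.4000 - i


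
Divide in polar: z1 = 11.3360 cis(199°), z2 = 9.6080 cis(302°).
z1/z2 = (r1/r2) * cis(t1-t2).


r = 11.3360 / 9.6080 = 1.1799
theta = 199° - 302° = -103° = 257° (mod 360)

1.1799 cis(257°)


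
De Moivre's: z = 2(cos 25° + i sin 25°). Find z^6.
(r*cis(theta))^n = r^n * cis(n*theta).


r^6 = 2^6 = 64
n*theta = 6*25° = 150° = 150° (mod 360)
a = 64*cos(150°) = -55.4256
b = 64*sin(150°) = 32.0000

64 cis(150°) = -55.4256 + 32.0000i


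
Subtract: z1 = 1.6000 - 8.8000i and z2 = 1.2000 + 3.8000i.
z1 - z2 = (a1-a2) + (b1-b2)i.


Real: 1.6 - 1.2 = 0.4
Imag: -8.8 - 3.8 = -12.6

0.4000 - 12.6000i


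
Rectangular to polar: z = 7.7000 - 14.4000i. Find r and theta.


r = sqrt(59.29+207.36) = sqrt(266.65) = 16.3294
theta = atan2(-14.4, 7.7) = -61.8656 degrees

r = 16.3294, theta = -61.8656 degrees


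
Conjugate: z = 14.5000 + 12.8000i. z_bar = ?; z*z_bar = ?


z_bar = 14.5000 - 12.8000i
z*z_bar = 14.5^2 + 12.8^2 = 210.25 + 163.84 = 374.09

z_bar = 14.5000 - 12.8000i, z*z_bar = 374.09


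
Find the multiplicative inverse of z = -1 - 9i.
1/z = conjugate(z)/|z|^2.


|z|^2 = 1+81 = 82
1/z = (-1 + 9i)/82

1/z = -0.0122 + 0.1098i


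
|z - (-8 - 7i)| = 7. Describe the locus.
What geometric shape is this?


|z - z0| = r is a circle with center z0 and radius r.
Center = (-8, -7), radius = 7

Circle with center (-8, -7) and radius 7


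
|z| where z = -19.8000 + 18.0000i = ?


|z| = sqrt((-19.8)^2 + 18^2) = sqrt(392.04 + 324) = sqrt(716.04) = 26.7589

|z| = 26.7589


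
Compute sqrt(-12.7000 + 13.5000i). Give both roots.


|z| = sqrt(161.29+182.25) = 18.5348
sqrt((|z|+a)/2) = sqrt((18.5348+(-12.7))/2) = sqrt(2.9174) = 1.7080
sqrt((|z|-a)/2) = sqrt((18.5348-(-12.7))/2) = sqrt(15.6174) = 3.9519

±(1.7080 + 3.9519i) i.e. 1.7080 + 3.9519i and -1.7080 - 3.9519i


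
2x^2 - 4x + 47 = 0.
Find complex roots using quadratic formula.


disc = (-4)^2 - 4*2*47 = 16 - 376 = -360
sqrt(|disc|) = sqrt(360) = 18.9737
Real part = 4/(2*2) = 1.0000
Imag part = 18.9737/(2*2) = 4.7434

1.0000 ± 4.7434i


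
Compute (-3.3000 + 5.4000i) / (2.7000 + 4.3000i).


Conjugate of z2 = 2.7000 - 4.3000i
Numerator: (-3.3000 + 5.4000i)(2.7000 - 4.3000i) = 14.3100 + 28.7700i
Denominator: 2.7^2 + 4.3^2 = 25.78
Result = (14.3100 + 28.7700i)/25.78

0.5551 + 1.1160i


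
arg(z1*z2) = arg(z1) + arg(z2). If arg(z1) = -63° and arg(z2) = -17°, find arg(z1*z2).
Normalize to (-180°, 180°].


arg(z1*z2) = -63° - 17° = -80°
Normalized to (-180°, 180°]: -80°

-80°
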